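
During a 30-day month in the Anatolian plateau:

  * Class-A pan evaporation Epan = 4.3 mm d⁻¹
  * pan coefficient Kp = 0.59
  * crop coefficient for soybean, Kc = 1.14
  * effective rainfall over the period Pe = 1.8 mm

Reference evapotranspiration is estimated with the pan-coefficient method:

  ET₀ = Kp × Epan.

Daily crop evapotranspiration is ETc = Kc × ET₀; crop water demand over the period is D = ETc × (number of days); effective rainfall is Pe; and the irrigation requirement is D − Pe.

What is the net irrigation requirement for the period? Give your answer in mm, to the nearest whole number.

85 mm

ET₀ = 0.59 × 4.3 = 2.5370 mm/d
ETc = Kc × ET₀ = 1.14 × 2.5370 = 2.8922 mm/d
Crop demand D = ETc × 30 d = 2.8922 × 30 = 86.766 mm
D − Pe = 86.766 − 1.8 = 84.966 mm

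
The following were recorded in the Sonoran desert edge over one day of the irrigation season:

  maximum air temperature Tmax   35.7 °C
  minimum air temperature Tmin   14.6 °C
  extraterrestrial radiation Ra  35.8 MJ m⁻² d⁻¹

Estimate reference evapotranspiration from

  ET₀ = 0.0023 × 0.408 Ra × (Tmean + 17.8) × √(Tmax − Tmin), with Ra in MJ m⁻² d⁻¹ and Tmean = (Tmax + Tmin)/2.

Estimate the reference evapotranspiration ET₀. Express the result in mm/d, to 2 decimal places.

6.63 mm/d

Tmean = (35.7 + 14.6)/2 = 25.15 °C
0.408 Ra = 0.408 × 35.8 = 14.6064 mm/d equivalent
ET₀ = 0.0023 × 14.6064 × (25.15 + 17.8) × √21.1 = 0.0023 × 14.6064 × 42.95 × 4.5935 = 6.6279 mm/d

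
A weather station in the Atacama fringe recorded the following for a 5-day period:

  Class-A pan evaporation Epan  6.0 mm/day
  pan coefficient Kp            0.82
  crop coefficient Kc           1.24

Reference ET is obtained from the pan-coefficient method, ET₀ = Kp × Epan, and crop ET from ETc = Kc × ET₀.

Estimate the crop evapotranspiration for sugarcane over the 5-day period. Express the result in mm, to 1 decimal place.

30.5 mm

ET₀ = 0.82 × 6.0 = 4.9200 mm/d
ETc = Kc × ET₀ = 1.24 × 4.9200 = 6.1008 mm/d
Over 5 days: 6.1008 × 5 = 30.504 mm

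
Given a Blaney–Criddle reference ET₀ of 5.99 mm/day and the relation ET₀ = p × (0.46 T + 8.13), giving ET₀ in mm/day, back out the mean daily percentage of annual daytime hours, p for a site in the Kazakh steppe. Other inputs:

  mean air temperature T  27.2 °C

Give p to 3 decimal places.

p = ET₀ / (0.46 T + 8.13) = 5.99 / (0.46 × 27.2 + 8.13) = 5.99 / 20.642 = 0.2902

0.290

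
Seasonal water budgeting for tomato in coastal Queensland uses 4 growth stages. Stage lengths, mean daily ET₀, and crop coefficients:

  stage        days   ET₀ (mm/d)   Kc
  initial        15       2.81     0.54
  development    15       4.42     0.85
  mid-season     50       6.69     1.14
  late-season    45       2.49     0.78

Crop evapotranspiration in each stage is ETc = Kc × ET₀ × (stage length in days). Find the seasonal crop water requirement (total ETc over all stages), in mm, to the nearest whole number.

initial: 0.54 × 2.81 × 15 = 22.76 mm
development: 0.85 × 4.42 × 15 = 56.36 mm
mid-season: 1.14 × 6.69 × 50 = 381.33 mm
late-season: 0.78 × 2.49 × 45 = 87.40 mm
Seasonal total = 547.85 mm

548 mm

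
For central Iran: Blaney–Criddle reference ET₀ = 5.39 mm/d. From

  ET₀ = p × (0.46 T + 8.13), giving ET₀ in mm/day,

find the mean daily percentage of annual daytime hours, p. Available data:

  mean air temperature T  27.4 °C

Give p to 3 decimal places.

0.260

p = ET₀ / (0.46 T + 8.13) = 5.39 / (0.46 × 27.4 + 8.13) = 5.39 / 20.734 = 0.2600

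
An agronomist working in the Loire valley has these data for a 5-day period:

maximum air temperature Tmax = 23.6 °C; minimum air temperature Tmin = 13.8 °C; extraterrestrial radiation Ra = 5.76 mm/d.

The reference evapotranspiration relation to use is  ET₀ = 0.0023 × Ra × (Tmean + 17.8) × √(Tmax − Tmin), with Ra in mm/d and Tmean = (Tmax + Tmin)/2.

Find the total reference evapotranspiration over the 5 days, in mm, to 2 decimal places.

Tmean = (23.6 + 13.8)/2 = 18.70 °C
ET₀ = 0.0023 × 5.76 × (18.70 + 17.8) × √9.8 = 0.0023 × 5.76 × 36.50 × 3.1305 = 1.5138 mm/d
Over 5 days: 1.5138 × 5 = 7.569 mm

7.57 mm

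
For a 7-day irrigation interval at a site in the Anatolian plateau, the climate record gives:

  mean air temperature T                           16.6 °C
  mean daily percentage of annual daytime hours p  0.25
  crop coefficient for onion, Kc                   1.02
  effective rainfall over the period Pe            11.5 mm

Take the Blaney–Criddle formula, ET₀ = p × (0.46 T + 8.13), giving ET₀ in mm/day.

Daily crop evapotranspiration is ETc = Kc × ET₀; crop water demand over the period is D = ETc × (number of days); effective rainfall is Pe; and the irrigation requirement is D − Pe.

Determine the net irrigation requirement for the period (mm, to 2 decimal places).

16.64 mm

ET₀ = 0.25 × (0.46 × 16.6 + 8.13) = 0.25 × 15.766 = 3.9415 mm/d
ETc = Kc × ET₀ = 1.02 × 3.9415 = 4.0203 mm/d
Crop demand D = ETc × 7 d = 4.0203 × 7 = 28.142 mm
D − Pe = 28.142 − 11.5 = 16.642 mm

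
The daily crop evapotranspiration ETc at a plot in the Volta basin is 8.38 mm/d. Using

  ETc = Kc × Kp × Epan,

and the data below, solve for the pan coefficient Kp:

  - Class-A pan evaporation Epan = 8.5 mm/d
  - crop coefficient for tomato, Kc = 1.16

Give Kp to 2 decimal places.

0.85

ETc = Kc × Kp × Epan  ⇒  Kp = ETc / (Kc × Epan)
Kp = 8.38 / (1.16 × 8.5) = 8.38 / 9.860 = 0.8499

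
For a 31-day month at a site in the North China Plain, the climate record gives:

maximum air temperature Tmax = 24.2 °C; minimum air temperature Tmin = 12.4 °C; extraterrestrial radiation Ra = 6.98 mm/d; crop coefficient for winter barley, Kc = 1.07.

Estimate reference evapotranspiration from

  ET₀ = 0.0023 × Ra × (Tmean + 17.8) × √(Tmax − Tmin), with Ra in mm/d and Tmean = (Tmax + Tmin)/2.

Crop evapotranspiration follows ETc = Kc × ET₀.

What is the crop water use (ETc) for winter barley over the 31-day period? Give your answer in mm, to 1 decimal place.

Tmean = (24.2 + 12.4)/2 = 18.30 °C
ET₀ = 0.0023 × 6.98 × (18.30 + 17.8) × √11.8 = 0.0023 × 6.98 × 36.10 × 3.4351 = 1.9908 mm/d
ETc = Kc × ET₀ = 1.07 × 1.9908 = 2.1302 mm/d
Over 31 days: 2.1302 × 31 = 66.036 mm

66.0 mm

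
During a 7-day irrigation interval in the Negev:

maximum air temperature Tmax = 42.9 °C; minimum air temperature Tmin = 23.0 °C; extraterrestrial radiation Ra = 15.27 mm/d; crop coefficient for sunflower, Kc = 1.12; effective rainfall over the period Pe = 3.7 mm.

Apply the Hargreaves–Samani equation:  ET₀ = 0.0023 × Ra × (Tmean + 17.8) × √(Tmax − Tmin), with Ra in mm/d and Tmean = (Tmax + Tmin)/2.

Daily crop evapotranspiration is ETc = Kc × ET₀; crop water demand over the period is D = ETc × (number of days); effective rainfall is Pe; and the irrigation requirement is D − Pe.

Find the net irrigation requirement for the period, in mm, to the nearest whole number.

59 mm

Tmean = (42.9 + 23.0)/2 = 32.95 °C
ET₀ = 0.0023 × 15.27 × (32.95 + 17.8) × √19.9 = 0.0023 × 15.27 × 50.75 × 4.4609 = 7.9511 mm/d
ETc = Kc × ET₀ = 1.12 × 7.9511 = 8.9052 mm/d
Crop demand D = ETc × 7 d = 8.9052 × 7 = 62.336 mm
D − Pe = 62.336 − 3.7 = 58.636 mm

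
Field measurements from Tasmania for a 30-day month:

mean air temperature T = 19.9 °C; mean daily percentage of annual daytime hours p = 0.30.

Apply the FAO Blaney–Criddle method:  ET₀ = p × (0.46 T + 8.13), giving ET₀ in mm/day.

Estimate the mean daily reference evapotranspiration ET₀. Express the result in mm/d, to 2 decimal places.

5.19 mm/d

ET₀ = 0.30 × (0.46 × 19.9 + 8.13) = 0.30 × 17.284 = 5.1852 mm/d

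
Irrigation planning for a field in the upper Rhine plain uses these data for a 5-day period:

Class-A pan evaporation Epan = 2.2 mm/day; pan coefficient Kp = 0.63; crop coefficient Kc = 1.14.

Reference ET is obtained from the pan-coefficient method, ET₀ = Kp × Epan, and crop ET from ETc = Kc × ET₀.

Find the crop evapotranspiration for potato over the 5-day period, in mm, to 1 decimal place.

ET₀ = 0.63 × 2.2 = 1.3860 mm/d
ETc = Kc × ET₀ = 1.14 × 1.3860 = 1.5800 mm/d
Over 5 days: 1.5800 × 5 = 7.900 mm

7.9 mm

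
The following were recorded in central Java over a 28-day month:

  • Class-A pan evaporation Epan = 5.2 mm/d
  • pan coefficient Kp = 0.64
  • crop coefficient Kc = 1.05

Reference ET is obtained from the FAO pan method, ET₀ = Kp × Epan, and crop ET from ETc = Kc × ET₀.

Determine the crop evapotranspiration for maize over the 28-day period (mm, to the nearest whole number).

98 mm

ET₀ = 0.64 × 5.2 = 3.3280 mm/d
ETc = Kc × ET₀ = 1.05 × 3.3280 = 3.4944 mm/d
Over 28 days: 3.4944 × 28 = 97.843 mm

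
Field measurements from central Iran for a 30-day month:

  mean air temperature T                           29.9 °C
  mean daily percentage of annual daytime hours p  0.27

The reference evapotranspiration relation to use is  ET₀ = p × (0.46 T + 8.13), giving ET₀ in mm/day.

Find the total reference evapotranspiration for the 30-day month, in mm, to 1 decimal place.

177.3 mm

ET₀ = 0.27 × (0.46 × 29.9 + 8.13) = 0.27 × 21.884 = 5.9087 mm/d
Monthly total = 5.9087 × 30 = 177.261 mm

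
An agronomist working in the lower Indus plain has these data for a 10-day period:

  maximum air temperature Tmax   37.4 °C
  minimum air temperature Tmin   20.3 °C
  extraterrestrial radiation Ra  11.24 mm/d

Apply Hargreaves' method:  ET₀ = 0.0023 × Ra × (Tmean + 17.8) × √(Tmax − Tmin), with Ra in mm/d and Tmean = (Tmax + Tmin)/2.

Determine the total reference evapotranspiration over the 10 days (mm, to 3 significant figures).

49.9 mm

Tmean = (37.4 + 20.3)/2 = 28.85 °C
ET₀ = 0.0023 × 11.24 × (28.85 + 17.8) × √17.1 = 0.0023 × 11.24 × 46.65 × 4.1352 = 4.9870 mm/d
Over 10 days: 4.9870 × 10 = 49.870 mm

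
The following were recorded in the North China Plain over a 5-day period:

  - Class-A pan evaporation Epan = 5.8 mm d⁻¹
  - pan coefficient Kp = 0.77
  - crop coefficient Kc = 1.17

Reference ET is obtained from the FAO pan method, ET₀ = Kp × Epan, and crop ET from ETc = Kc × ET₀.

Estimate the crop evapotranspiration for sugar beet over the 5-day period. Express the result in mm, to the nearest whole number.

26 mm

ET₀ = 0.77 × 5.8 = 4.4660 mm/d
ETc = Kc × ET₀ = 1.17 × 4.4660 = 5.2252 mm/d
Over 5 days: 5.2252 × 5 = 26.126 mm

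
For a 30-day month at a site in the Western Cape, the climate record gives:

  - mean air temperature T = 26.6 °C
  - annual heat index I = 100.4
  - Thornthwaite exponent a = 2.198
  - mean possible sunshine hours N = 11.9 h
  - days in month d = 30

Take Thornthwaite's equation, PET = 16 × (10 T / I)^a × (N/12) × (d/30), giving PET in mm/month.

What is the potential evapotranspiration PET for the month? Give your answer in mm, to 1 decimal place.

10T/I = 10 × 26.6 / 100.4 = 2.6494
(10T/I)^a = 2.6494^2.198 = 8.5129
Uncorrected PET = 16 × 8.5129 = 136.206 mm
Correction = (N/12)(d/30) = (11.9/12)(30/30) = 0.9917
PET = 136.206 × 0.9917 = 135.075 mm/month

135.1 mm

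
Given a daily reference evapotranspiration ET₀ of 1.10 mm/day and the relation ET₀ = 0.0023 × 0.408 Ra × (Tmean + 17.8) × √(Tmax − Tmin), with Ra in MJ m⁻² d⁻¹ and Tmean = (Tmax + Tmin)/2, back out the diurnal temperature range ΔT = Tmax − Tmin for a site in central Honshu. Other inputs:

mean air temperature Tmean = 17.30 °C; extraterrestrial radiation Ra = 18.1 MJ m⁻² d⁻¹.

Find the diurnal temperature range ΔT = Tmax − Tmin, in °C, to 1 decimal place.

√ΔT = ET₀ / [0.0023 × 0.408 × Ra × (Tmean+17.8)] = 1.10 / (0.0023 × 7.3848 × 35.10) = 1.8451
ΔT = 1.8451² = 3.404 °C

3.4 °C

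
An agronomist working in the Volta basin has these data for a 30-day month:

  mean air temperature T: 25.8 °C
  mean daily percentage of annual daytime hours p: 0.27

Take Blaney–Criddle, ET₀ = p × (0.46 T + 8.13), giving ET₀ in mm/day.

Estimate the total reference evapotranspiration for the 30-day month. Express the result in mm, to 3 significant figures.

162 mm

ET₀ = 0.27 × (0.46 × 25.8 + 8.13) = 0.27 × 19.998 = 5.3995 mm/d
Monthly total = 5.3995 × 30 = 161.985 mm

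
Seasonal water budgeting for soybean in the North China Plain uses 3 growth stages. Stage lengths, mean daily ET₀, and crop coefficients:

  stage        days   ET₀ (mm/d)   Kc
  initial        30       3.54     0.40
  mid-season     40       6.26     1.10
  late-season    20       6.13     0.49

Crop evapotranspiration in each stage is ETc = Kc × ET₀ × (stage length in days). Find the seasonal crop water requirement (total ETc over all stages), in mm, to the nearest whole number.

378 mm

initial: 0.40 × 3.54 × 30 = 42.48 mm
mid-season: 1.10 × 6.26 × 40 = 275.44 mm
late-season: 0.49 × 6.13 × 20 = 60.07 mm
Seasonal total = 377.99 mm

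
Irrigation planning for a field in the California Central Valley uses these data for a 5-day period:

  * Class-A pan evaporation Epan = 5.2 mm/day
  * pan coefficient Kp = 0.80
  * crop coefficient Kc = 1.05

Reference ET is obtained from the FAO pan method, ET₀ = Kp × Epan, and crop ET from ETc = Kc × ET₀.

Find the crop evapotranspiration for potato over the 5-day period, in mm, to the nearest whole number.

22 mm

ET₀ = 0.80 × 5.2 = 4.1600 mm/d
ETc = Kc × ET₀ = 1.05 × 4.1600 = 4.3680 mm/d
Over 5 days: 4.3680 × 5 = 21.840 mm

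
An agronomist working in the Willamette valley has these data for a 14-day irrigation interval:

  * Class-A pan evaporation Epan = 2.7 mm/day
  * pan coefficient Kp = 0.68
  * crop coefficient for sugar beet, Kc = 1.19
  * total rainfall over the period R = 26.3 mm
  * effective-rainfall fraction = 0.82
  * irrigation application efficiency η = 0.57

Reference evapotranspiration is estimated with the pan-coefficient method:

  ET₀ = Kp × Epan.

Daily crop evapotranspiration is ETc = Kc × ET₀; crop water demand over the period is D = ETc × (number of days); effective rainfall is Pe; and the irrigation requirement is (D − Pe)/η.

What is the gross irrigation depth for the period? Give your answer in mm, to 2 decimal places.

ET₀ = 0.68 × 2.7 = 1.8360 mm/d
ETc = Kc × ET₀ = 1.19 × 1.8360 = 2.1848 mm/d
Crop demand D = ETc × 14 d = 2.1848 × 14 = 30.587 mm
Pe = 0.82 × 26.3 = 21.566 mm
D − Pe = 30.587 − 21.566 = 9.021 mm
Gross irrigation = 9.021 / 0.57 = 15.826 mm

15.83 mm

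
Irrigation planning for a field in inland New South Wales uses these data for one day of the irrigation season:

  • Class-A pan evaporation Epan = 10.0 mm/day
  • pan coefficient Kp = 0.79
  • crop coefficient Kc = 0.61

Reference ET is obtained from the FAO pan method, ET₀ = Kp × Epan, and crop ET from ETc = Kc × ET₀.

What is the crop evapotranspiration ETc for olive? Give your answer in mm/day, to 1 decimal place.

4.8 mm/day

ET₀ = 0.79 × 10.0 = 7.9000 mm/d
ETc = Kc × ET₀ = 0.61 × 7.9000 = 4.8190 mm/d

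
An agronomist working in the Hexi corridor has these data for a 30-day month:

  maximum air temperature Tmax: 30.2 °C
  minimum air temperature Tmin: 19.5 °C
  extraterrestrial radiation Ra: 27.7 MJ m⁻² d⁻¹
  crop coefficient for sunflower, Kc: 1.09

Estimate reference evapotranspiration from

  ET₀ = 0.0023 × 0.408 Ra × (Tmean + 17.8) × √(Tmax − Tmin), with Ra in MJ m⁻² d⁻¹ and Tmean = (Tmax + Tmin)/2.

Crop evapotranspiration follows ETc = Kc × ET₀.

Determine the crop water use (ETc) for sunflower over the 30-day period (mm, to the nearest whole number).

119 mm

Tmean = (30.2 + 19.5)/2 = 24.85 °C
0.408 Ra = 0.408 × 27.7 = 11.3016 mm/d equivalent
ET₀ = 0.0023 × 11.3016 × (24.85 + 17.8) × √10.7 = 0.0023 × 11.3016 × 42.65 × 3.2711 = 3.6264 mm/d
ETc = Kc × ET₀ = 1.09 × 3.6264 = 3.9528 mm/d
Over 30 days: 3.9528 × 30 = 118.584 mm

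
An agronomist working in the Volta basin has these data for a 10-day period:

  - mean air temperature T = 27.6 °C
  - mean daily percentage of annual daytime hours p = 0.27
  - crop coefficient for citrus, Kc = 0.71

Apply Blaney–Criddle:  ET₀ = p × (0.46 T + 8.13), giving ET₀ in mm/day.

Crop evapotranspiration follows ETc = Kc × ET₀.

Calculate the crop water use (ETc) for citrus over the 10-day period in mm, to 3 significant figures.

39.9 mm

ET₀ = 0.27 × (0.46 × 27.6 + 8.13) = 0.27 × 20.826 = 5.6230 mm/d
ETc = Kc × ET₀ = 0.71 × 5.6230 = 3.9923 mm/d
Over 10 days: 3.9923 × 10 = 39.923 mm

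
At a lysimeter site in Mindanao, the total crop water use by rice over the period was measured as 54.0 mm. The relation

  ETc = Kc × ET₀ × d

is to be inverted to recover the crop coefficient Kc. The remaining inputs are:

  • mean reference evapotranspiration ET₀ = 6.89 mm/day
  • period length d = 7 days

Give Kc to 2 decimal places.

ETc = Kc × ET₀ × d  ⇒  Kc = ETc / (ET₀ × d)
Kc = 54.0 / (6.89 × 7) = 54.0 / 48.23 = 1.1196

1.12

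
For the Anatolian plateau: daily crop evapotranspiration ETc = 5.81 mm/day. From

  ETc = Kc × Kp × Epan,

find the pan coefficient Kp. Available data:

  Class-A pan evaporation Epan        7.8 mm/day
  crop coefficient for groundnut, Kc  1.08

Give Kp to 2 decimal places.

ETc = Kc × Kp × Epan  ⇒  Kp = ETc / (Kc × Epan)
Kp = 5.81 / (1.08 × 7.8) = 5.81 / 8.424 = 0.6897

0.69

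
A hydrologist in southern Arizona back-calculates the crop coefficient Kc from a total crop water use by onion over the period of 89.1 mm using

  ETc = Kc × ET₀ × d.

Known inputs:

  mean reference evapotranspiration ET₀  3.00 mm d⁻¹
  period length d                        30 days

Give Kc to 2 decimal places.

0.99

ETc = Kc × ET₀ × d  ⇒  Kc = ETc / (ET₀ × d)
Kc = 89.1 / (3.00 × 30) = 89.1 / 90.00 = 0.9900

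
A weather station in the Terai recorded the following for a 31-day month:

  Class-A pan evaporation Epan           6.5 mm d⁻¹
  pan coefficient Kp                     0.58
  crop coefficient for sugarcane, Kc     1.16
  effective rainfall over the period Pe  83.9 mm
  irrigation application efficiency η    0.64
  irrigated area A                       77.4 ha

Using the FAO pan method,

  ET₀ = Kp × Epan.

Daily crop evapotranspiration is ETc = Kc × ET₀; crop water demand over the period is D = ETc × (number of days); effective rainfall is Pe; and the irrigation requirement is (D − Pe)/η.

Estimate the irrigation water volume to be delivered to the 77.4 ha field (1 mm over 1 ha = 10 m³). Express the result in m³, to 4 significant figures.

62490 m³

ET₀ = 0.58 × 6.5 = 3.7700 mm/d
ETc = Kc × ET₀ = 1.16 × 3.7700 = 4.3732 mm/d
Crop demand D = ETc × 31 d = 4.3732 × 31 = 135.569 mm
D − Pe = 135.569 − 83.9 = 51.669 mm
Gross irrigation = 51.669 / 0.64 = 80.733 mm
Volume = 80.733 mm × 77.4 ha × 10 = 62487.3 m³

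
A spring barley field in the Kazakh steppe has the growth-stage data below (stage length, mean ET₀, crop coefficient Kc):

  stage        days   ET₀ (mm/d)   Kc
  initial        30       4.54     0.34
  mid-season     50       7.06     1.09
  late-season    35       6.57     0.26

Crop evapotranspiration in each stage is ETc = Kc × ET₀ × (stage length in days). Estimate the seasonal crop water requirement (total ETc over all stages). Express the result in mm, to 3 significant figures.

initial: 0.34 × 4.54 × 30 = 46.31 mm
mid-season: 1.09 × 7.06 × 50 = 384.77 mm
late-season: 0.26 × 6.57 × 35 = 59.79 mm
Seasonal total = 490.87 mm

491 mm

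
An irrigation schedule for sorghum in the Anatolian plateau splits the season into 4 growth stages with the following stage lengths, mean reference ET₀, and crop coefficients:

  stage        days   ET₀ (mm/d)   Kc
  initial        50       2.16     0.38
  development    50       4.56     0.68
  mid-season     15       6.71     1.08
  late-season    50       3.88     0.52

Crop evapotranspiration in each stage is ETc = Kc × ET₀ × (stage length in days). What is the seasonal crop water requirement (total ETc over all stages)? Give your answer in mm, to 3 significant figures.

initial: 0.38 × 2.16 × 50 = 41.04 mm
development: 0.68 × 4.56 × 50 = 155.04 mm
mid-season: 1.08 × 6.71 × 15 = 108.70 mm
late-season: 0.52 × 3.88 × 50 = 100.88 mm
Seasonal total = 405.66 mm

406 mm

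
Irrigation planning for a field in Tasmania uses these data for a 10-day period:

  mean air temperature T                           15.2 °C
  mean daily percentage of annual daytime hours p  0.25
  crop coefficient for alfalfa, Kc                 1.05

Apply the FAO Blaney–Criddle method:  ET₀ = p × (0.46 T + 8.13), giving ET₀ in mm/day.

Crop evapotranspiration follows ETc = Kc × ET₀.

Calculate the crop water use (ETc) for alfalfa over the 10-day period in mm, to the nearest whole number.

ET₀ = 0.25 × (0.46 × 15.2 + 8.13) = 0.25 × 15.122 = 3.7805 mm/d
ETc = Kc × ET₀ = 1.05 × 3.7805 = 3.9695 mm/d
Over 10 days: 3.9695 × 10 = 39.695 mm

40 mm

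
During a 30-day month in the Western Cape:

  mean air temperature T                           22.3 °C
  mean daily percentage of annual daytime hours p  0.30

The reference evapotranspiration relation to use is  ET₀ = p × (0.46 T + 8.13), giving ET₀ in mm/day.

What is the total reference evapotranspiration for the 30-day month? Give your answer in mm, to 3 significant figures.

165 mm

ET₀ = 0.30 × (0.46 × 22.3 + 8.13) = 0.30 × 18.388 = 5.5164 mm/d
Monthly total = 5.5164 × 30 = 165.492 mm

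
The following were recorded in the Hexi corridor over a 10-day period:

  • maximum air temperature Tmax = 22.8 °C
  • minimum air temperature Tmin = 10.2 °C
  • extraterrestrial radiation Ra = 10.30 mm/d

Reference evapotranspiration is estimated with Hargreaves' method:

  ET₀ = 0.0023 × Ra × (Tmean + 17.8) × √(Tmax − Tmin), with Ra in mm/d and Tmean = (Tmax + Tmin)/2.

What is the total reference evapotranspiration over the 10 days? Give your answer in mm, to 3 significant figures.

28.8 mm

Tmean = (22.8 + 10.2)/2 = 16.50 °C
ET₀ = 0.0023 × 10.30 × (16.50 + 17.8) × √12.6 = 0.0023 × 10.30 × 34.30 × 3.5496 = 2.8843 mm/d
Over 10 days: 2.8843 × 10 = 28.843 mm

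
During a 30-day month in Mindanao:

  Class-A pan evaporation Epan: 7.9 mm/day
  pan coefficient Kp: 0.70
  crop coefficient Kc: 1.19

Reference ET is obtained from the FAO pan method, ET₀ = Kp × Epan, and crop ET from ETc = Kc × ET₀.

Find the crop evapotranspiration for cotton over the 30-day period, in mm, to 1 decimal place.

197.4 mm

ET₀ = 0.70 × 7.9 = 5.5300 mm/d
ETc = Kc × ET₀ = 1.19 × 5.5300 = 6.5807 mm/d
Over 30 days: 6.5807 × 30 = 197.421 mm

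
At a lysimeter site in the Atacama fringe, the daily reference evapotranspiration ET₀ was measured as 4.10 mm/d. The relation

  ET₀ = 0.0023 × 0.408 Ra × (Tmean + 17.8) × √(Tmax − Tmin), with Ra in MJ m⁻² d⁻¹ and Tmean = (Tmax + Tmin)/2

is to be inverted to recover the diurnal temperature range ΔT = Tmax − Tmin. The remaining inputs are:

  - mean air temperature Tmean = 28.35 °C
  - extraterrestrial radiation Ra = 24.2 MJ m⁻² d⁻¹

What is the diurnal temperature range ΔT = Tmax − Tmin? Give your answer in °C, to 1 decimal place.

15.3 °C

√ΔT = ET₀ / [0.0023 × 0.408 × Ra × (Tmean+17.8)] = 4.10 / (0.0023 × 9.8736 × 46.15) = 3.9121
ΔT = 3.9121² = 15.305 °C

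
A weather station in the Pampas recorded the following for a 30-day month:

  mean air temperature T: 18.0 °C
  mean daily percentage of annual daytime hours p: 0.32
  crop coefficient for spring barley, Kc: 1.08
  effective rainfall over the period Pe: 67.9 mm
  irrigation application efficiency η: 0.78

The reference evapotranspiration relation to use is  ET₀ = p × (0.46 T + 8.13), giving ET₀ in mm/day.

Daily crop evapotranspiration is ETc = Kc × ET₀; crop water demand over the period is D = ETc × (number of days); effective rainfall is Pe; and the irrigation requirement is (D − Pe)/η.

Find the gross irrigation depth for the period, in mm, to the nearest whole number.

131 mm

ET₀ = 0.32 × (0.46 × 18.0 + 8.13) = 0.32 × 16.410 = 5.2512 mm/d
ETc = Kc × ET₀ = 1.08 × 5.2512 = 5.6713 mm/d
Crop demand D = ETc × 30 d = 5.6713 × 30 = 170.139 mm
D − Pe = 170.139 − 67.9 = 102.239 mm
Gross irrigation = 102.239 / 0.78 = 131.076 mm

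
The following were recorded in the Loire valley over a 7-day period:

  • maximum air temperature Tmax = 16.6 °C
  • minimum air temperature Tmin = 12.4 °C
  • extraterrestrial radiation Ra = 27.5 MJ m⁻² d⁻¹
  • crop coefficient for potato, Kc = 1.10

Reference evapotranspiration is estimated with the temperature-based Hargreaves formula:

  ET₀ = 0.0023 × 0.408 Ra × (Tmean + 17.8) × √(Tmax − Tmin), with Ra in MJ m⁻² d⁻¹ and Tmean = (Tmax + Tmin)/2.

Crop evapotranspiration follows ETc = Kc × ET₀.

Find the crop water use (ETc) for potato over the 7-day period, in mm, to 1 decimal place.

13.2 mm

Tmean = (16.6 + 12.4)/2 = 14.50 °C
0.408 Ra = 0.408 × 27.5 = 11.2200 mm/d equivalent
ET₀ = 0.0023 × 11.2200 × (14.50 + 17.8) × √4.2 = 0.0023 × 11.2200 × 32.30 × 2.0494 = 1.7082 mm/d
ETc = Kc × ET₀ = 1.10 × 1.7082 = 1.8790 mm/d
Over 7 days: 1.8790 × 7 = 13.153 mm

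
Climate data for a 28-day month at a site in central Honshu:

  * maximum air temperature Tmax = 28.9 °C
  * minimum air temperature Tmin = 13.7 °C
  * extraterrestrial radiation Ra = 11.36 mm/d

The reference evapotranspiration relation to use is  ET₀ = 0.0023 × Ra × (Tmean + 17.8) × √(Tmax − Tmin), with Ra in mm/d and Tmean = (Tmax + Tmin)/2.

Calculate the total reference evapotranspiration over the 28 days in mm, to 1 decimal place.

Tmean = (28.9 + 13.7)/2 = 21.30 °C
ET₀ = 0.0023 × 11.36 × (21.30 + 17.8) × √15.2 = 0.0023 × 11.36 × 39.10 × 3.8987 = 3.9829 mm/d
Over 28 days: 3.9829 × 28 = 111.521 mm

111.5 mm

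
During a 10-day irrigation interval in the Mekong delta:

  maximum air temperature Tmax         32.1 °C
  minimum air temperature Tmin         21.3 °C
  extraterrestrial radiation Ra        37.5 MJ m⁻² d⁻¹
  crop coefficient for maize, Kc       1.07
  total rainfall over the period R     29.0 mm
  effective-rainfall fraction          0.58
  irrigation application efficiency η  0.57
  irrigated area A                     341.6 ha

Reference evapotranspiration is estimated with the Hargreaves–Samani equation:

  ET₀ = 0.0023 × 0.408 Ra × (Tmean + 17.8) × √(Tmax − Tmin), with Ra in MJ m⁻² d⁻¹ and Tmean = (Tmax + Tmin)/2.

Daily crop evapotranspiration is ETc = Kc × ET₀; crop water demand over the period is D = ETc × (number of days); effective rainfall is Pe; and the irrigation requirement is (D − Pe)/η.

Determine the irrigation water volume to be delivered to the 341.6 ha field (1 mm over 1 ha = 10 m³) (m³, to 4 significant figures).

229200 m³

Tmean = (32.1 + 21.3)/2 = 26.70 °C
0.408 Ra = 0.408 × 37.5 = 15.3000 mm/d equivalent
ET₀ = 0.0023 × 15.3000 × (26.70 + 17.8) × √10.8 = 0.0023 × 15.3000 × 44.50 × 3.2863 = 5.1462 mm/d
ETc = Kc × ET₀ = 1.07 × 5.1462 = 5.5064 mm/d
Crop demand D = ETc × 10 d = 5.5064 × 10 = 55.064 mm
Pe = 0.58 × 29.0 = 16.820 mm
D − Pe = 55.064 − 16.820 = 38.244 mm
Gross irrigation = 38.244 / 0.57 = 67.095 mm
Volume = 67.095 mm × 341.6 ha × 10 = 229196.5 m³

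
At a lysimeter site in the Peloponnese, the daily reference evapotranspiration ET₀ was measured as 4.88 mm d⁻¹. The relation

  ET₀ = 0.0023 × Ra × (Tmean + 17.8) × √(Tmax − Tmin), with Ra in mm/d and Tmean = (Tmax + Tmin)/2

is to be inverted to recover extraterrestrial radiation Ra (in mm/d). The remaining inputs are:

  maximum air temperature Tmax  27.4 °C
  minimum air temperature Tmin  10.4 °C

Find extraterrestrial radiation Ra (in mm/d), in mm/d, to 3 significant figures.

Tmean = 18.90 °C; √ΔT = 4.1231
Ra = ET₀ / [0.0023 × (Tmean+17.8) × √ΔT] = 4.88 / (0.0023 × 36.70 × 4.1231) = 14.022 mm/d

14.0 mm/d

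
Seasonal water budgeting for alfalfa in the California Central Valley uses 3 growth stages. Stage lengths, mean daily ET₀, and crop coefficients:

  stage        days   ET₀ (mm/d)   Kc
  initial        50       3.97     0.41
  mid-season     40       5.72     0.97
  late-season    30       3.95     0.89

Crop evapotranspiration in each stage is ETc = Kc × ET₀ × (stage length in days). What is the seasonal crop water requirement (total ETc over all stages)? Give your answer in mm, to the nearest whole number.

initial: 0.41 × 3.97 × 50 = 81.39 mm
mid-season: 0.97 × 5.72 × 40 = 221.94 mm
late-season: 0.89 × 3.95 × 30 = 105.47 mm
Seasonal total = 408.80 mm

409 mm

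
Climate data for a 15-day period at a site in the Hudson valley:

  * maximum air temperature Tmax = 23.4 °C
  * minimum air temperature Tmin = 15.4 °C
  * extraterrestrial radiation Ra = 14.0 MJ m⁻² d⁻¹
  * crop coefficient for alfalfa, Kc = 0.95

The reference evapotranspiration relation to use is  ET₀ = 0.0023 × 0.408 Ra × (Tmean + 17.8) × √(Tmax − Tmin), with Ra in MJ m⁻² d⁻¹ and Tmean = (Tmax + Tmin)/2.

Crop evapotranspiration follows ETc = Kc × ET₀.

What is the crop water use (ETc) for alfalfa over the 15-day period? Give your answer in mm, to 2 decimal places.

Tmean = (23.4 + 15.4)/2 = 19.40 °C
0.408 Ra = 0.408 × 14.0 = 5.7120 mm/d equivalent
ET₀ = 0.0023 × 5.7120 × (19.40 + 17.8) × √8.0 = 0.0023 × 5.7120 × 37.20 × 2.8284 = 1.3823 mm/d
ETc = Kc × ET₀ = 0.95 × 1.3823 = 1.3132 mm/d
Over 15 days: 1.3132 × 15 = 19.698 mm

19.70 mm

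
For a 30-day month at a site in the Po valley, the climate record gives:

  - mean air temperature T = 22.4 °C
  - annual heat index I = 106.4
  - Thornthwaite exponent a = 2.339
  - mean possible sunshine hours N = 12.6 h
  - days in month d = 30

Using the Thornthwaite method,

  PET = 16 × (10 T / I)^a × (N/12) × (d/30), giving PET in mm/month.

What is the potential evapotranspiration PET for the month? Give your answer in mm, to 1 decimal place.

10T/I = 10 × 22.4 / 106.4 = 2.1053
(10T/I)^a = 2.1053^2.339 = 5.7047
Uncorrected PET = 16 × 5.7047 = 91.275 mm
Correction = (N/12)(d/30) = (12.6/12)(30/30) = 1.0500
PET = 91.275 × 1.0500 = 95.839 mm/month

95.8 mm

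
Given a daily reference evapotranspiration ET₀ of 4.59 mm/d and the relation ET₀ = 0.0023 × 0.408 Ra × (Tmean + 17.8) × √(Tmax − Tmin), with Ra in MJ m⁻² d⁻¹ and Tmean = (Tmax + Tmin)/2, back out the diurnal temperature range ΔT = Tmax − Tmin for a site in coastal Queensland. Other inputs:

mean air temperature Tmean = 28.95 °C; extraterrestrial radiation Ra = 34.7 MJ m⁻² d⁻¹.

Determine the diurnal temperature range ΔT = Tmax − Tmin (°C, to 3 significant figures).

√ΔT = ET₀ / [0.0023 × 0.408 × Ra × (Tmean+17.8)] = 4.59 / (0.0023 × 14.1576 × 46.75) = 3.0152
ΔT = 3.0152² = 9.091 °C

9.09 °C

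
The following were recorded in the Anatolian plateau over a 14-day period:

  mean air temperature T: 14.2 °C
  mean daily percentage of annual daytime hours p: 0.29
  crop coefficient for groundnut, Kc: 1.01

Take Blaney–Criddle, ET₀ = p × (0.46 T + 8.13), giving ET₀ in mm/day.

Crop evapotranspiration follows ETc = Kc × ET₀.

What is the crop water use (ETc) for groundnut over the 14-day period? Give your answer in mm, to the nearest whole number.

60 mm

ET₀ = 0.29 × (0.46 × 14.2 + 8.13) = 0.29 × 14.662 = 4.2520 mm/d
ETc = Kc × ET₀ = 1.01 × 4.2520 = 4.2945 mm/d
Over 14 days: 4.2945 × 14 = 60.123 mm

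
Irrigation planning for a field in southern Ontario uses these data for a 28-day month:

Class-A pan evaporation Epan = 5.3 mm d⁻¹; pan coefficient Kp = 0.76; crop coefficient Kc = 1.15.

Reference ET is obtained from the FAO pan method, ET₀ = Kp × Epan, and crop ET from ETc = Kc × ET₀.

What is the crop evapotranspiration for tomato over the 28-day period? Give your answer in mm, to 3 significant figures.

ET₀ = 0.76 × 5.3 = 4.0280 mm/d
ETc = Kc × ET₀ = 1.15 × 4.0280 = 4.6322 mm/d
Over 28 days: 4.6322 × 28 = 129.702 mm

130 mm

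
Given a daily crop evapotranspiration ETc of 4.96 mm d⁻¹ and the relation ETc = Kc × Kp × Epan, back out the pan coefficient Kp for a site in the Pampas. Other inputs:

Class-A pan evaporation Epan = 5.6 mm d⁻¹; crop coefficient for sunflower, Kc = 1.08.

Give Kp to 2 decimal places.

ETc = Kc × Kp × Epan  ⇒  Kp = ETc / (Kc × Epan)
Kp = 4.96 / (1.08 × 5.6) = 4.96 / 6.048 = 0.8201

0.82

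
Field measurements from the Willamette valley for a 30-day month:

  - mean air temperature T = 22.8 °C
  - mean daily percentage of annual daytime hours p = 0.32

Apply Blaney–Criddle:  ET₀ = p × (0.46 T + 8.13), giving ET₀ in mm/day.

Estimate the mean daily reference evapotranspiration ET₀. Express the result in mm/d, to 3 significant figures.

ET₀ = 0.32 × (0.46 × 22.8 + 8.13) = 0.32 × 18.618 = 5.9578 mm/d

5.96 mm/d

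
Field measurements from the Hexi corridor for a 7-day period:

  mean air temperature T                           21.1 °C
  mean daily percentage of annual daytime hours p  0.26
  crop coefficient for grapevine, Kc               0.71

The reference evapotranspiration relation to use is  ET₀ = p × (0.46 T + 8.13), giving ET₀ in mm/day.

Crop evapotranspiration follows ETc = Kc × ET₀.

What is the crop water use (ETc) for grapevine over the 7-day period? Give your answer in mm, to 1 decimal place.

ET₀ = 0.26 × (0.46 × 21.1 + 8.13) = 0.26 × 17.836 = 4.6374 mm/d
ETc = Kc × ET₀ = 0.71 × 4.6374 = 3.2926 mm/d
Over 7 days: 3.2926 × 7 = 23.048 mm

23.0 mm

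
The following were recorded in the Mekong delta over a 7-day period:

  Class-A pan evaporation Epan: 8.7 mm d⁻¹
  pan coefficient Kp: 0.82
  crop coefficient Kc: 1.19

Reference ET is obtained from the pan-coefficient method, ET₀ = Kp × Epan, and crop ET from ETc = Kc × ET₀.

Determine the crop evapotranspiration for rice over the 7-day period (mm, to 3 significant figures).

59.4 mm

ET₀ = 0.82 × 8.7 = 7.1340 mm/d
ETc = Kc × ET₀ = 1.19 × 7.1340 = 8.4895 mm/d
Over 7 days: 8.4895 × 7 = 59.427 mm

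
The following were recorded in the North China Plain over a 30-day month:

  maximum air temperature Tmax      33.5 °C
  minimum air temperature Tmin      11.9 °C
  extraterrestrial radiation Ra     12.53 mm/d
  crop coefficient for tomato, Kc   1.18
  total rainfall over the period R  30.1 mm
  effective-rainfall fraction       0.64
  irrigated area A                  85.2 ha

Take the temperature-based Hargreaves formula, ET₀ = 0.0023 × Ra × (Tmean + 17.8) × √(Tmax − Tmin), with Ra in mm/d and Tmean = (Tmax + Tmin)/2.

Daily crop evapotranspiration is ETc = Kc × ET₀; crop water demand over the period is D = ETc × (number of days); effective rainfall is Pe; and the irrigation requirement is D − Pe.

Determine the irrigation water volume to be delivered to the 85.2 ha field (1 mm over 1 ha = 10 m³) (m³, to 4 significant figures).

147200 m³

Tmean = (33.5 + 11.9)/2 = 22.70 °C
ET₀ = 0.0023 × 12.53 × (22.70 + 17.8) × √21.6 = 0.0023 × 12.53 × 40.50 × 4.6476 = 5.4245 mm/d
ETc = Kc × ET₀ = 1.18 × 5.4245 = 6.4009 mm/d
Crop demand D = ETc × 30 d = 6.4009 × 30 = 192.027 mm
Pe = 0.64 × 30.1 = 19.264 mm
D − Pe = 192.027 − 19.264 = 172.763 mm
Volume = 172.763 mm × 85.2 ha × 10 = 147194.1 m³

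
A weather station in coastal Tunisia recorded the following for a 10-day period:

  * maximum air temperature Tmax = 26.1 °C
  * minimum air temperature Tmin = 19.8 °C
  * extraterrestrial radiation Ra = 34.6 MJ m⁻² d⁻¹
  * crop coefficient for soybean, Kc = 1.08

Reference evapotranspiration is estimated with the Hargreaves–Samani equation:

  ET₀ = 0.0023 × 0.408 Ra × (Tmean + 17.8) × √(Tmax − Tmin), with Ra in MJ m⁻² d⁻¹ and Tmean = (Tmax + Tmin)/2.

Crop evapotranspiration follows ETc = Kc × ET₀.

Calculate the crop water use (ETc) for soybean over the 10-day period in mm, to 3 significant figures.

35.9 mm

Tmean = (26.1 + 19.8)/2 = 22.95 °C
0.408 Ra = 0.408 × 34.6 = 14.1168 mm/d equivalent
ET₀ = 0.0023 × 14.1168 × (22.95 + 17.8) × √6.3 = 0.0023 × 14.1168 × 40.75 × 2.5100 = 3.3210 mm/d
ETc = Kc × ET₀ = 1.08 × 3.3210 = 3.5867 mm/d
Over 10 days: 3.5867 × 10 = 35.867 mm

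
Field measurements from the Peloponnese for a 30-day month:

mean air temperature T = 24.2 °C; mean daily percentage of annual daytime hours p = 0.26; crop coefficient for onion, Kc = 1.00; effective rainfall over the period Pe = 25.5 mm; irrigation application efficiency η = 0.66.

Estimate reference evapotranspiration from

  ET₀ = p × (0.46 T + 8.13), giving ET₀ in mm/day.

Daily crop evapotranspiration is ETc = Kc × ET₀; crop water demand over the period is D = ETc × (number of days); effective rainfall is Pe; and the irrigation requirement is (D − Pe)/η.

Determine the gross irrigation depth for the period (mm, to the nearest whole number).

ET₀ = 0.26 × (0.46 × 24.2 + 8.13) = 0.26 × 19.262 = 5.0081 mm/d
ETc = Kc × ET₀ = 1.00 × 5.0081 = 5.0081 mm/d
Crop demand D = ETc × 30 d = 5.0081 × 30 = 150.243 mm
D − Pe = 150.243 − 25.5 = 124.743 mm
Gross irrigation = 124.743 / 0.66 = 189.005 mm

189 mm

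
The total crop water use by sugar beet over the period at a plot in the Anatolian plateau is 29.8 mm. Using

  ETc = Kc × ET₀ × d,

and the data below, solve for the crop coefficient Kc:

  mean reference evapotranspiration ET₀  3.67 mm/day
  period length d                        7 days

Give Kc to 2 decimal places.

1.16

ETc = Kc × ET₀ × d  ⇒  Kc = ETc / (ET₀ × d)
Kc = 29.8 / (3.67 × 7) = 29.8 / 25.69 = 1.1600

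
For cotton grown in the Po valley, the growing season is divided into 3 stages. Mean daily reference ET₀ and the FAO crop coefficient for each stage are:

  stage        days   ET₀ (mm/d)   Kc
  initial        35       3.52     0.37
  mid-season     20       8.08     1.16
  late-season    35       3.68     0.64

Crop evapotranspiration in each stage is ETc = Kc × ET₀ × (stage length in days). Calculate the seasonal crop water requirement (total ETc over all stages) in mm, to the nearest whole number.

initial: 0.37 × 3.52 × 35 = 45.58 mm
mid-season: 1.16 × 8.08 × 20 = 187.46 mm
late-season: 0.64 × 3.68 × 35 = 82.43 mm
Seasonal total = 315.47 mm

315 mm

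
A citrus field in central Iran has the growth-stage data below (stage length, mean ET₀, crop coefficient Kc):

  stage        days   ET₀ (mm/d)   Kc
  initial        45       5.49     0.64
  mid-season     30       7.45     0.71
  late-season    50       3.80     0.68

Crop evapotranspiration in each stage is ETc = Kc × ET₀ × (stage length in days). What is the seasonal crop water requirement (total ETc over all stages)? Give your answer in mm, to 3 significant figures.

446 mm

initial: 0.64 × 5.49 × 45 = 158.11 mm
mid-season: 0.71 × 7.45 × 30 = 158.69 mm
late-season: 0.68 × 3.80 × 50 = 129.20 mm
Seasonal total = 446.00 mm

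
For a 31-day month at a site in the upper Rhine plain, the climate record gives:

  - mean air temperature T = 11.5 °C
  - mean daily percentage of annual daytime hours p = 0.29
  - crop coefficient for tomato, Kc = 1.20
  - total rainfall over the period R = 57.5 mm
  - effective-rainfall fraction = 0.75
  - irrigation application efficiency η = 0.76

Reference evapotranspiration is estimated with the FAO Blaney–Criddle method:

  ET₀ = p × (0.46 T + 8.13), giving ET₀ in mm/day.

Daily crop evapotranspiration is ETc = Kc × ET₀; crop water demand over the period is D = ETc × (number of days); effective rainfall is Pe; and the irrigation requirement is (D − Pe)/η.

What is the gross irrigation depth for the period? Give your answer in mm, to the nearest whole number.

ET₀ = 0.29 × (0.46 × 11.5 + 8.13) = 0.29 × 13.420 = 3.8918 mm/d
ETc = Kc × ET₀ = 1.20 × 3.8918 = 4.6702 mm/d
Crop demand D = ETc × 31 d = 4.6702 × 31 = 144.776 mm
Pe = 0.75 × 57.5 = 43.125 mm
D − Pe = 144.776 − 43.125 = 101.651 mm
Gross irrigation = 101.651 / 0.76 = 133.751 mm

134 mm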